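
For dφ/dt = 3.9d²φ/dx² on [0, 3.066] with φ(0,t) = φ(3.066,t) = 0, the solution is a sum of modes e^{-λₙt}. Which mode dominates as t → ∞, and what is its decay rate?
Eigenvalues: λₙ = 3.9n²π²/3.066².
First three modes:
  n=1: λ₁ = 3.9π²/3.066² ≈ 4.095
  n=2: λ₂ = 15.6π²/3.066² ≈ 16.379 (4× faster decay)
  n=3: λ₃ = 35.1π²/3.066² ≈ 36.852 (9× faster decay)
As t → ∞, higher modes decay exponentially faster. The n=1 mode dominates: φ ~ c₁ sin(πx/3.066) e^{-λ₁t}.
Decay rate: λ₁ = 3.9π²/3.066² ≈ 4.095.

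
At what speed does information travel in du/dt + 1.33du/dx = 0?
Speed = 1.33. Information travels along x - 1.33t = const (rightward).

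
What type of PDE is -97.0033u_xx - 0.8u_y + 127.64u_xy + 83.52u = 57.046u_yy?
Rewriting in standard form: -97.0033u_xx + 127.64u_xy - 57.046u_yy - 0.8u_y + 83.52u = 0. With A = -97.0033, B = 127.64, C = -57.046, the discriminant is -5842.6314072. This is an elliptic PDE.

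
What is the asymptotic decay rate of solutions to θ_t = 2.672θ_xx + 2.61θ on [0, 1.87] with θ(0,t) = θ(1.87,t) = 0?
Eigenvalues: λₙ = 2.672n²π²/1.87² - 2.61.
First three modes:
  n=1: λ₁ = 2.672π²/1.87² - 2.61 ≈ 4.931
  n=2: λ₂ = 10.688π²/1.87² - 2.61 ≈ 27.556
  n=3: λ₃ = 24.048π²/1.87² - 2.61 ≈ 65.263
Since 2.672π²/1.87² ≈ 7.541 > 2.61, all λₙ > 0.
The n=1 mode decays slowest → dominates as t → ∞.
Asymptotic: θ ~ c₁ sin(πx/1.87) e^{-λ₁t} with decay rate λ₁ ≈ 4.931.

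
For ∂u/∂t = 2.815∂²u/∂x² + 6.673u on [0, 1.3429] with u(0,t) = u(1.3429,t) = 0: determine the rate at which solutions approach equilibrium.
Eigenvalues: λₙ = 2.815n²π²/1.3429² - 6.673.
First three modes:
  n=1: λ₁ = 2.815π²/1.3429² - 6.673 ≈ 8.733
  n=2: λ₂ = 11.26π²/1.3429² - 6.673 ≈ 54.951
  n=3: λ₃ = 25.335π²/1.3429² - 6.673 ≈ 131.981
Since 2.815π²/1.3429² ≈ 15.406 > 6.673, all λₙ > 0.
The n=1 mode decays slowest → dominates as t → ∞.
Asymptotic: u ~ c₁ sin(πx/1.3429) e^{-λ₁t} with decay rate λ₁ ≈ 8.733.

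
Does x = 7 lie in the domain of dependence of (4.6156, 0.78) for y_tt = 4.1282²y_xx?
Yes. The domain of dependence is [1.395604, 7.835596], and 7 ∈ [1.395604, 7.835596].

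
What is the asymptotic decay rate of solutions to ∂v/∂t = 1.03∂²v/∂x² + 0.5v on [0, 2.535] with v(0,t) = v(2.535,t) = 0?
Eigenvalues: λₙ = 1.03n²π²/2.535² - 0.5.
First three modes:
  n=1: λ₁ = 1.03π²/2.535² - 0.5 ≈ 1.082
  n=2: λ₂ = 4.12π²/2.535² - 0.5 ≈ 5.828
  n=3: λ₃ = 9.27π²/2.535² - 0.5 ≈ 13.737
Since 1.03π²/2.535² ≈ 1.582 > 0.5, all λₙ > 0.
The n=1 mode decays slowest → dominates as t → ∞.
Asymptotic: v ~ c₁ sin(πx/2.535) e^{-λ₁t} with decay rate λ₁ ≈ 1.082.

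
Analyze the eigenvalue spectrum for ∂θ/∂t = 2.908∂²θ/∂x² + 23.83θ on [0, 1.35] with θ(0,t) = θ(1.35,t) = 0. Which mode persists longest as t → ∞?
Eigenvalues: λₙ = 2.908n²π²/1.35² - 23.83.
First three modes:
  n=1: λ₁ = 2.908π²/1.35² - 23.83 ≈ -8.082
  n=2: λ₂ = 11.632π²/1.35² - 23.83 ≈ 39.162
  n=3: λ₃ = 26.172π²/1.35² - 23.83 ≈ 117.902
Since 2.908π²/1.35² ≈ 15.748 < 23.83, λ₁ < 0.
The n=1 mode grows fastest (−λₙ is largest for n=1) → dominates.
Asymptotic: θ ~ c₁ sin(πx/1.35) e^{8.082t} (exponential growth at rate −λ₁ ≈ 8.082).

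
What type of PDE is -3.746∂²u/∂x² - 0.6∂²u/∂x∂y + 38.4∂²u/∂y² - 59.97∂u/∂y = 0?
With A = -3.746, B = -0.6, C = 38.4, the discriminant is 575.7456. This is a hyperbolic PDE.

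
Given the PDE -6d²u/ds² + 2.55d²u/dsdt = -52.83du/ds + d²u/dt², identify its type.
Rewriting in standard form: -6d²u/ds² + 2.55d²u/dsdt - d²u/dt² + 52.83du/ds = 0. The second-order coefficients are A = -6, B = 2.55, C = -1. Since B² - 4AC = -17.4975 < 0, this is an elliptic PDE.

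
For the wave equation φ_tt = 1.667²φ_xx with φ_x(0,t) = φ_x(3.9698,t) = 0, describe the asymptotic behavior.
φ oscillates about a mean that drifts linearly in t (generically unbounded; no decay). There is no damping, so the nonconstant modes persist as standing waves (energy conserved, no decay). But with Neumann conditions at both ends the constant mode has eigenvalue 0: the spatial mean M(t) of φ satisfies M'' = 0, so M(t) = M(0) + M'(0)·t. Unless the initial velocity has zero mean (∫φ_t(x,0)dx = 0), the solution grows linearly in t (unbounded, though not exponentially); if it does have zero mean, the solution stays bounded and simply oscillates.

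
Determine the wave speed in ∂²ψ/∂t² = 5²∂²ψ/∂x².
Speed = 5. Information travels along characteristics x = x₀ ± 5t.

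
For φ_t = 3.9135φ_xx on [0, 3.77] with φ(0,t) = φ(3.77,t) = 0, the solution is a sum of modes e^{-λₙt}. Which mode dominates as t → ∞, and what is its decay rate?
Eigenvalues: λₙ = 3.9135n²π²/3.77².
First three modes:
  n=1: λ₁ = 3.9135π²/3.77² ≈ 2.718
  n=2: λ₂ = 15.654π²/3.77² ≈ 10.87 (4× faster decay)
  n=3: λ₃ = 35.2215π²/3.77² ≈ 24.458 (9× faster decay)
As t → ∞, higher modes decay exponentially faster. The n=1 mode dominates: φ ~ c₁ sin(πx/3.77) e^{-λ₁t}.
Decay rate: λ₁ = 3.9135π²/3.77² ≈ 2.718.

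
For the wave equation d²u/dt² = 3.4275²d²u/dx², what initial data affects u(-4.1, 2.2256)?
Domain of dependence: [-11.728244, 3.528244]. Signals travel at speed 3.4275, so data within |x - -4.1| ≤ 3.4275·2.2256 = 7.628244 can reach the point.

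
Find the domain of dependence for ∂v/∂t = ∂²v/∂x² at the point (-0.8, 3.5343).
The entire real line. The heat equation has infinite propagation speed: any initial disturbance instantly affects all points (though exponentially small far away).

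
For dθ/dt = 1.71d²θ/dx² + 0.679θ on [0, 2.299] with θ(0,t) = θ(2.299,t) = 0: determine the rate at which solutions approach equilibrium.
Eigenvalues: λₙ = 1.71n²π²/2.299² - 0.679.
First three modes:
  n=1: λ₁ = 1.71π²/2.299² - 0.679 ≈ 2.514
  n=2: λ₂ = 6.84π²/2.299² - 0.679 ≈ 12.094
  n=3: λ₃ = 15.39π²/2.299² - 0.679 ≈ 28.059
Since 1.71π²/2.299² ≈ 3.193 > 0.679, all λₙ > 0.
The n=1 mode decays slowest → dominates as t → ∞.
Asymptotic: θ ~ c₁ sin(πx/2.299) e^{-λ₁t} with decay rate λ₁ ≈ 2.514.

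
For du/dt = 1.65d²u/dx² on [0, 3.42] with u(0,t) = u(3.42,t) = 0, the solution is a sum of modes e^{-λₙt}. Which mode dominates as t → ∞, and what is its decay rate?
Eigenvalues: λₙ = 1.65n²π²/3.42².
First three modes:
  n=1: λ₁ = 1.65π²/3.42² ≈ 1.392
  n=2: λ₂ = 6.6π²/3.42² ≈ 5.569 (4× faster decay)
  n=3: λ₃ = 14.85π²/3.42² ≈ 12.531 (9× faster decay)
As t → ∞, higher modes decay exponentially faster. The n=1 mode dominates: u ~ c₁ sin(πx/3.42) e^{-λ₁t}.
Decay rate: λ₁ = 1.65π²/3.42² ≈ 1.392.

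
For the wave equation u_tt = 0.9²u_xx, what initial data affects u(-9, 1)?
Domain of dependence: [-9.9, -8.1]. Signals travel at speed 0.9, so data within |x - -9| ≤ 0.9·1 = 0.9 can reach the point.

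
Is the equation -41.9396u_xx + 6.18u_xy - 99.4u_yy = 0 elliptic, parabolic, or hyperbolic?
Computing B² - 4AC with A = -41.9396, B = 6.18, C = -99.4: discriminant = -16636.99256 (negative). Answer: elliptic.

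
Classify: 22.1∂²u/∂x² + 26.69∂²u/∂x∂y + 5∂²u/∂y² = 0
Hyperbolic (discriminant = 270.3561).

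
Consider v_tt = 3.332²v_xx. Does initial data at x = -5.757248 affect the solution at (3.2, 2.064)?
No. The domain of dependence is [-3.677248, 10.077248], and -5.757248 is outside this interval.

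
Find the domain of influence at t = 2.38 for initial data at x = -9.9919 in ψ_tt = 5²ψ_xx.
Domain of influence: [-21.8919, 1.9081]. Data at x = -9.9919 spreads outward at speed 5.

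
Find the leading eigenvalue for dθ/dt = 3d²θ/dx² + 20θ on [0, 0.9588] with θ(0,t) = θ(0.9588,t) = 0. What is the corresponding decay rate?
Eigenvalues: λₙ = 3n²π²/0.9588² - 20.
First three modes:
  n=1: λ₁ = 3π²/0.9588² - 20 ≈ 12.208
  n=2: λ₂ = 12π²/0.9588² - 20 ≈ 108.832
  n=3: λ₃ = 27π²/0.9588² - 20 ≈ 269.873
Since 3π²/0.9588² ≈ 32.208 > 20, all λₙ > 0.
The n=1 mode decays slowest → dominates as t → ∞.
Asymptotic: θ ~ c₁ sin(πx/0.9588) e^{-λ₁t} with decay rate λ₁ ≈ 12.208.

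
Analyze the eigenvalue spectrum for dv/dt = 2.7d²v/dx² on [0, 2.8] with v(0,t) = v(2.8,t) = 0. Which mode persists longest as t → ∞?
Eigenvalues: λₙ = 2.7n²π²/2.8².
First three modes:
  n=1: λ₁ = 2.7π²/2.8² ≈ 3.399
  n=2: λ₂ = 10.8π²/2.8² ≈ 13.596 (4× faster decay)
  n=3: λ₃ = 24.3π²/2.8² ≈ 30.591 (9× faster decay)
As t → ∞, higher modes decay exponentially faster. The n=1 mode dominates: v ~ c₁ sin(πx/2.8) e^{-λ₁t}.
Decay rate: λ₁ = 2.7π²/2.8² ≈ 3.399.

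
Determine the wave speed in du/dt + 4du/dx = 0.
Speed = 4. Information travels along x - 4t = const (rightward).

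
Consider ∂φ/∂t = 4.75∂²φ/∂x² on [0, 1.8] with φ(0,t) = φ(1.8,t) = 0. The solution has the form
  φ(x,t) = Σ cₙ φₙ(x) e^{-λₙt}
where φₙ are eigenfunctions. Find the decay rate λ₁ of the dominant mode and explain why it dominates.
Eigenvalues: λₙ = 4.75n²π²/1.8².
First three modes:
  n=1: λ₁ = 4.75π²/1.8² ≈ 14.469
  n=2: λ₂ = 19π²/1.8² ≈ 57.877 (4× faster decay)
  n=3: λ₃ = 42.75π²/1.8² ≈ 130.224 (9× faster decay)
As t → ∞, higher modes decay exponentially faster. The n=1 mode dominates: φ ~ c₁ sin(πx/1.8) e^{-λ₁t}.
Decay rate: λ₁ = 4.75π²/1.8² ≈ 14.469.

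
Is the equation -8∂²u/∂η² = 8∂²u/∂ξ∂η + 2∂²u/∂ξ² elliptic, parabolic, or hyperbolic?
Rewriting in standard form: -2∂²u/∂ξ² - 8∂²u/∂ξ∂η - 8∂²u/∂η² = 0. Computing B² - 4AC with A = -2, B = -8, C = -8: discriminant = 0 (zero). Answer: parabolic.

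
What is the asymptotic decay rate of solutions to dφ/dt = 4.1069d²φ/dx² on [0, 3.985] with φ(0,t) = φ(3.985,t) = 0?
Eigenvalues: λₙ = 4.1069n²π²/3.985².
First three modes:
  n=1: λ₁ = 4.1069π²/3.985² ≈ 2.552
  n=2: λ₂ = 16.4276π²/3.985² ≈ 10.21 (4× faster decay)
  n=3: λ₃ = 36.9621π²/3.985² ≈ 22.972 (9× faster decay)
As t → ∞, higher modes decay exponentially faster. The n=1 mode dominates: φ ~ c₁ sin(πx/3.985) e^{-λ₁t}.
Decay rate: λ₁ = 4.1069π²/3.985² ≈ 2.552.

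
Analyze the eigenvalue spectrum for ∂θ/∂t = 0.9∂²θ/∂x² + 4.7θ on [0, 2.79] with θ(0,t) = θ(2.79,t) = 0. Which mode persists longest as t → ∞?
Eigenvalues: λₙ = 0.9n²π²/2.79² - 4.7.
First three modes:
  n=1: λ₁ = 0.9π²/2.79² - 4.7 ≈ -3.559
  n=2: λ₂ = 3.6π²/2.79² - 4.7 ≈ -0.135
  n=3: λ₃ = 8.1π²/2.79² - 4.7 ≈ 5.57
Since 0.9π²/2.79² ≈ 1.141 < 4.7, λ₁ < 0.
The n=1 mode grows fastest (−λₙ is largest for n=1) → dominates.
Asymptotic: θ ~ c₁ sin(πx/2.79) e^{3.559t} (exponential growth at rate −λ₁ ≈ 3.559).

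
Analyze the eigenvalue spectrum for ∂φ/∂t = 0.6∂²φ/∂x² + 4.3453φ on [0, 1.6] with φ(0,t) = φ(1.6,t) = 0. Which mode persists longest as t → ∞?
Eigenvalues: λₙ = 0.6n²π²/1.6² - 4.3453.
First three modes:
  n=1: λ₁ = 0.6π²/1.6² - 4.3453 ≈ -2.032
  n=2: λ₂ = 2.4π²/1.6² - 4.3453 ≈ 4.907
  n=3: λ₃ = 5.4π²/1.6² - 4.3453 ≈ 16.473
Since 0.6π²/1.6² ≈ 2.313 < 4.3453, λ₁ < 0.
The n=1 mode grows fastest (−λₙ is largest for n=1) → dominates.
Asymptotic: φ ~ c₁ sin(πx/1.6) e^{2.032t} (exponential growth at rate −λ₁ ≈ 2.032).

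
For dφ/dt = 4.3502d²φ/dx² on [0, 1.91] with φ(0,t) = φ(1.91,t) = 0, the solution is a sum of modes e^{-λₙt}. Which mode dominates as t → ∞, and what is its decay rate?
Eigenvalues: λₙ = 4.3502n²π²/1.91².
First three modes:
  n=1: λ₁ = 4.3502π²/1.91² ≈ 11.769
  n=2: λ₂ = 17.4008π²/1.91² ≈ 47.076 (4× faster decay)
  n=3: λ₃ = 39.1518π²/1.91² ≈ 105.922 (9× faster decay)
As t → ∞, higher modes decay exponentially faster. The n=1 mode dominates: φ ~ c₁ sin(πx/1.91) e^{-λ₁t}.
Decay rate: λ₁ = 4.3502π²/1.91² ≈ 11.769.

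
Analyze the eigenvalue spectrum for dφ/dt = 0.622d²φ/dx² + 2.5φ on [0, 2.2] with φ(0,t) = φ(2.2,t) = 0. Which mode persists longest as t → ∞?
Eigenvalues: λₙ = 0.622n²π²/2.2² - 2.5.
First three modes:
  n=1: λ₁ = 0.622π²/2.2² - 2.5 ≈ -1.232
  n=2: λ₂ = 2.488π²/2.2² - 2.5 ≈ 2.573
  n=3: λ₃ = 5.598π²/2.2² - 2.5 ≈ 8.915
Since 0.622π²/2.2² ≈ 1.268 < 2.5, λ₁ < 0.
The n=1 mode grows fastest (−λₙ is largest for n=1) → dominates.
Asymptotic: φ ~ c₁ sin(πx/2.2) e^{1.232t} (exponential growth at rate −λ₁ ≈ 1.232).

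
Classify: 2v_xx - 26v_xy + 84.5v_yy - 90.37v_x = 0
Parabolic (discriminant = 0).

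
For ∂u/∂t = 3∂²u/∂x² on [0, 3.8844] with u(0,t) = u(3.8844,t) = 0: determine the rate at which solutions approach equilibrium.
Eigenvalues: λₙ = 3n²π²/3.8844².
First three modes:
  n=1: λ₁ = 3π²/3.8844² ≈ 1.962
  n=2: λ₂ = 12π²/3.8844² ≈ 7.849 (4× faster decay)
  n=3: λ₃ = 27π²/3.8844² ≈ 17.661 (9× faster decay)
As t → ∞, higher modes decay exponentially faster. The n=1 mode dominates: u ~ c₁ sin(πx/3.8844) e^{-λ₁t}.
Decay rate: λ₁ = 3π²/3.8844² ≈ 1.962.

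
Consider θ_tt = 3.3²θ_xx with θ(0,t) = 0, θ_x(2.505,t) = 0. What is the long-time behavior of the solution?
As t → ∞, θ oscillates (no decay). Energy is conserved; the solution oscillates indefinitely as standing waves.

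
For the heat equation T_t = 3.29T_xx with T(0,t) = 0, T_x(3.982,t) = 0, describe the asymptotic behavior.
T → 0. Heat escapes through the Dirichlet boundary.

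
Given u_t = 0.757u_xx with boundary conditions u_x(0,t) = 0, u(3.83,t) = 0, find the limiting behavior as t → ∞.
u → 0. Heat escapes through the Dirichlet boundary.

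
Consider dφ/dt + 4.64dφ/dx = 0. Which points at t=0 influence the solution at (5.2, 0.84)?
A single point: x = 1.3024. The characteristic through (5.2, 0.84) is x - 4.64t = const, so x = 5.2 - 4.64·0.84 = 1.3024.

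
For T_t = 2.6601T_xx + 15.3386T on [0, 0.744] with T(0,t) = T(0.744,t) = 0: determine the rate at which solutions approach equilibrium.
Eigenvalues: λₙ = 2.6601n²π²/0.744² - 15.3386.
First three modes:
  n=1: λ₁ = 2.6601π²/0.744² - 15.3386 ≈ 32.091
  n=2: λ₂ = 10.6404π²/0.744² - 15.3386 ≈ 174.381
  n=3: λ₃ = 23.9409π²/0.744² - 15.3386 ≈ 411.53
Since 2.6601π²/0.744² ≈ 47.43 > 15.3386, all λₙ > 0.
The n=1 mode decays slowest → dominates as t → ∞.
Asymptotic: T ~ c₁ sin(πx/0.744) e^{-λ₁t} with decay rate λ₁ ≈ 32.091.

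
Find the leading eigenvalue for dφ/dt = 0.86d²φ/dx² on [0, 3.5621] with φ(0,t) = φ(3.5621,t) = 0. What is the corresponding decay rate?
Eigenvalues: λₙ = 0.86n²π²/3.5621².
First three modes:
  n=1: λ₁ = 0.86π²/3.5621² ≈ 0.669
  n=2: λ₂ = 3.44π²/3.5621² ≈ 2.676 (4× faster decay)
  n=3: λ₃ = 7.74π²/3.5621² ≈ 6.02 (9× faster decay)
As t → ∞, higher modes decay exponentially faster. The n=1 mode dominates: φ ~ c₁ sin(πx/3.5621) e^{-λ₁t}.
Decay rate: λ₁ = 0.86π²/3.5621² ≈ 0.669.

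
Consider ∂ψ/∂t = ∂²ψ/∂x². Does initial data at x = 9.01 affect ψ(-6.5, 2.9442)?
Yes, for any finite x. The heat equation has infinite propagation speed, so all initial data affects all points at any t > 0.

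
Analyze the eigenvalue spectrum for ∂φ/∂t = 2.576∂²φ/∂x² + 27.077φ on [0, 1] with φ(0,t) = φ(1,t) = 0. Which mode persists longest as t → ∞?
Eigenvalues: λₙ = 2.576n²π²/1² - 27.077.
First three modes:
  n=1: λ₁ = 2.576π² - 27.077 ≈ -1.653
  n=2: λ₂ = 10.304π² - 27.077 ≈ 74.619
  n=3: λ₃ = 23.184π² - 27.077 ≈ 201.74
Since 2.576π² ≈ 25.424 < 27.077, λ₁ < 0.
The n=1 mode grows fastest (−λₙ is largest for n=1) → dominates.
Asymptotic: φ ~ c₁ sin(πx/1) e^{1.653t} (exponential growth at rate −λ₁ ≈ 1.653).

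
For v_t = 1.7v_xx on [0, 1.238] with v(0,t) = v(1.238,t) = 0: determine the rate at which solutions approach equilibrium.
Eigenvalues: λₙ = 1.7n²π²/1.238².
First three modes:
  n=1: λ₁ = 1.7π²/1.238² ≈ 10.947
  n=2: λ₂ = 6.8π²/1.238² ≈ 43.789 (4× faster decay)
  n=3: λ₃ = 15.3π²/1.238² ≈ 98.526 (9× faster decay)
As t → ∞, higher modes decay exponentially faster. The n=1 mode dominates: v ~ c₁ sin(πx/1.238) e^{-λ₁t}.
Decay rate: λ₁ = 1.7π²/1.238² ≈ 10.947.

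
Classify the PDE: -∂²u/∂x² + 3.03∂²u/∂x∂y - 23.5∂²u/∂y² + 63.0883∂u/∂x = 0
A = -1, B = 3.03, C = -23.5. Discriminant B² - 4AC = -84.8191. Since -84.8191 < 0, elliptic.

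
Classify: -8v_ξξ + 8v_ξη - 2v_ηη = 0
Parabolic (discriminant = 0).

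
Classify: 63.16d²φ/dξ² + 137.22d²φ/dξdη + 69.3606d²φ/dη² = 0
Hyperbolic (discriminant = 1306.066416).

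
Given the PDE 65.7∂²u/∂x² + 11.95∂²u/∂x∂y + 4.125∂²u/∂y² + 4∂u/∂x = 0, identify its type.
The second-order coefficients are A = 65.7, B = 11.95, C = 4.125. Since B² - 4AC = -941.2475 < 0, this is an elliptic PDE.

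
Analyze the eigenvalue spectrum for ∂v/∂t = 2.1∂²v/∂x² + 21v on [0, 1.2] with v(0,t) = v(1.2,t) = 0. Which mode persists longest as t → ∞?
Eigenvalues: λₙ = 2.1n²π²/1.2² - 21.
First three modes:
  n=1: λ₁ = 2.1π²/1.2² - 21 ≈ -6.607
  n=2: λ₂ = 8.4π²/1.2² - 21 ≈ 36.573
  n=3: λ₃ = 18.9π²/1.2² - 21 ≈ 108.539
Since 2.1π²/1.2² ≈ 14.393 < 21, λ₁ < 0.
The n=1 mode grows fastest (−λₙ is largest for n=1) → dominates.
Asymptotic: v ~ c₁ sin(πx/1.2) e^{6.607t} (exponential growth at rate −λ₁ ≈ 6.607).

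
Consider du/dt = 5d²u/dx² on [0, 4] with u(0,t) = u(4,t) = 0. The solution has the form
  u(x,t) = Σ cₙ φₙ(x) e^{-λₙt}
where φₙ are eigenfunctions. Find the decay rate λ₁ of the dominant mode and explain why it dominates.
Eigenvalues: λₙ = 5n²π²/4².
First three modes:
  n=1: λ₁ = 5π²/4² ≈ 3.084
  n=2: λ₂ = 20π²/4² ≈ 12.337 (4× faster decay)
  n=3: λ₃ = 45π²/4² ≈ 27.758 (9× faster decay)
As t → ∞, higher modes decay exponentially faster. The n=1 mode dominates: u ~ c₁ sin(πx/4) e^{-λ₁t}.
Decay rate: λ₁ = 5π²/4² ≈ 3.084.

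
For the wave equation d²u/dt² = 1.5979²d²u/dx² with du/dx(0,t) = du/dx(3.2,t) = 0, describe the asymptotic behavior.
u oscillates about a mean that drifts linearly in t (generically unbounded; no decay). There is no damping, so the nonconstant modes persist as standing waves (energy conserved, no decay). But with Neumann conditions at both ends the constant mode has eigenvalue 0: the spatial mean M(t) of u satisfies M'' = 0, so M(t) = M(0) + M'(0)·t. Unless the initial velocity has zero mean (∫u_t(x,0)dx = 0), the solution grows linearly in t (unbounded, though not exponentially); if it does have zero mean, the solution stays bounded and simply oscillates.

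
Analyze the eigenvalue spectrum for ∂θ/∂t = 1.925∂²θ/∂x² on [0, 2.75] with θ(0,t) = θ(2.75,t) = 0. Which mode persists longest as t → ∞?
Eigenvalues: λₙ = 1.925n²π²/2.75².
First three modes:
  n=1: λ₁ = 1.925π²/2.75² ≈ 2.512
  n=2: λ₂ = 7.7π²/2.75² ≈ 10.049 (4× faster decay)
  n=3: λ₃ = 17.325π²/2.75² ≈ 22.61 (9× faster decay)
As t → ∞, higher modes decay exponentially faster. The n=1 mode dominates: θ ~ c₁ sin(πx/2.75) e^{-λ₁t}.
Decay rate: λ₁ = 1.925π²/2.75² ≈ 2.512.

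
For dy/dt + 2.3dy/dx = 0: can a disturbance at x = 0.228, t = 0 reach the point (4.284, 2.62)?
No. Only data at x = -1.742 affects (4.284, 2.62). Advection has one-way propagation along characteristics.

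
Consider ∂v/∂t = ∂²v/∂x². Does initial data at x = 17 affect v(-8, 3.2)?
Yes, for any finite x. The heat equation has infinite propagation speed, so all initial data affects all points at any t > 0.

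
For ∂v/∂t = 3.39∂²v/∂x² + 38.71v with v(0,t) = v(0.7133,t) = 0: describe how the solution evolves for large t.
v → 0. Diffusion dominates reaction (r=38.71 < κπ²/L²≈65.76); solution decays.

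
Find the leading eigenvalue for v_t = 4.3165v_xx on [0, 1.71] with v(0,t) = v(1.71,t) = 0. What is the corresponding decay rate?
Eigenvalues: λₙ = 4.3165n²π²/1.71².
First three modes:
  n=1: λ₁ = 4.3165π²/1.71² ≈ 14.569
  n=2: λ₂ = 17.266π²/1.71² ≈ 58.277 (4× faster decay)
  n=3: λ₃ = 38.8485π²/1.71² ≈ 131.124 (9× faster decay)
As t → ∞, higher modes decay exponentially faster. The n=1 mode dominates: v ~ c₁ sin(πx/1.71) e^{-λ₁t}.
Decay rate: λ₁ = 4.3165π²/1.71² ≈ 14.569.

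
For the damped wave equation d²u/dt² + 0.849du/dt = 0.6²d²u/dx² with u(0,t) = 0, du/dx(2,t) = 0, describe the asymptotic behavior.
u → 0. Damping (γ=0.849) dissipates energy; oscillations decay exponentially.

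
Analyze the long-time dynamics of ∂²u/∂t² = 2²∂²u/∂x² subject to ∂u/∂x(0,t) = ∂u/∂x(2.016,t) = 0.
Long-time behavior: u oscillates about a mean that drifts linearly in t (generically unbounded; no decay). There is no damping, so the nonconstant modes persist as standing waves (energy conserved, no decay). But with Neumann conditions at both ends the constant mode has eigenvalue 0: the spatial mean M(t) of u satisfies M'' = 0, so M(t) = M(0) + M'(0)·t. Unless the initial velocity has zero mean (∫u_t(x,0)dx = 0), the solution grows linearly in t (unbounded, though not exponentially); if it does have zero mean, the solution stays bounded and simply oscillates.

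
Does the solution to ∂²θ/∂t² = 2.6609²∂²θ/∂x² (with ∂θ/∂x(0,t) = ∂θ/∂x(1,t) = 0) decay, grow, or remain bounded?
θ oscillates about a mean that drifts linearly in t (generically unbounded; no decay). There is no damping, so the nonconstant modes persist as standing waves (energy conserved, no decay). But with Neumann conditions at both ends the constant mode has eigenvalue 0: the spatial mean M(t) of θ satisfies M'' = 0, so M(t) = M(0) + M'(0)·t. Unless the initial velocity has zero mean (∫θ_t(x,0)dx = 0), the solution grows linearly in t (unbounded, though not exponentially); if it does have zero mean, the solution stays bounded and simply oscillates.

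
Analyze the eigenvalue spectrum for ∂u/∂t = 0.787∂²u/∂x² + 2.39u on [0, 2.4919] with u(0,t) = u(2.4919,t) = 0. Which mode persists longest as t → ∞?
Eigenvalues: λₙ = 0.787n²π²/2.4919² - 2.39.
First three modes:
  n=1: λ₁ = 0.787π²/2.4919² - 2.39 ≈ -1.139
  n=2: λ₂ = 3.148π²/2.4919² - 2.39 ≈ 2.613
  n=3: λ₃ = 7.083π²/2.4919² - 2.39 ≈ 8.868
Since 0.787π²/2.4919² ≈ 1.251 < 2.39, λ₁ < 0.
The n=1 mode grows fastest (−λₙ is largest for n=1) → dominates.
Asymptotic: u ~ c₁ sin(πx/2.4919) e^{1.139t} (exponential growth at rate −λ₁ ≈ 1.139).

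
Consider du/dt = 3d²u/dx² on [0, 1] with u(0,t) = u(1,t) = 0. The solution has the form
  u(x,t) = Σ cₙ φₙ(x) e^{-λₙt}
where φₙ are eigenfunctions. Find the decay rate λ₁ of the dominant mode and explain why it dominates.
Eigenvalues: λₙ = 3n²π².
First three modes:
  n=1: λ₁ = 3π² ≈ 29.609
  n=2: λ₂ = 12π² ≈ 118.435 (4× faster decay)
  n=3: λ₃ = 27π² ≈ 266.479 (9× faster decay)
As t → ∞, higher modes decay exponentially faster. The n=1 mode dominates: u ~ c₁ sin(πx) e^{-λ₁t}.
Decay rate: λ₁ = 3π² ≈ 29.609.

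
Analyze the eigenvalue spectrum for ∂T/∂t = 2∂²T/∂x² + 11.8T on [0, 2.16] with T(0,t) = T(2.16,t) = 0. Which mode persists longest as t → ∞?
Eigenvalues: λₙ = 2n²π²/2.16² - 11.8.
First three modes:
  n=1: λ₁ = 2π²/2.16² - 11.8 ≈ -7.569
  n=2: λ₂ = 8π²/2.16² - 11.8 ≈ 5.123
  n=3: λ₃ = 18π²/2.16² - 11.8 ≈ 26.277
Since 2π²/2.16² ≈ 4.231 < 11.8, λ₁ < 0.
The n=1 mode grows fastest (−λₙ is largest for n=1) → dominates.
Asymptotic: T ~ c₁ sin(πx/2.16) e^{7.569t} (exponential growth at rate −λ₁ ≈ 7.569).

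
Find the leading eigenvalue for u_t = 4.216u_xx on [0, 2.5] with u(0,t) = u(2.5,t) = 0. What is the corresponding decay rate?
Eigenvalues: λₙ = 4.216n²π²/2.5².
First three modes:
  n=1: λ₁ = 4.216π²/2.5² ≈ 6.658
  n=2: λ₂ = 16.864π²/2.5² ≈ 26.631 (4× faster decay)
  n=3: λ₃ = 37.944π²/2.5² ≈ 59.919 (9× faster decay)
As t → ∞, higher modes decay exponentially faster. The n=1 mode dominates: u ~ c₁ sin(πx/2.5) e^{-λ₁t}.
Decay rate: λ₁ = 4.216π²/2.5² ≈ 6.658.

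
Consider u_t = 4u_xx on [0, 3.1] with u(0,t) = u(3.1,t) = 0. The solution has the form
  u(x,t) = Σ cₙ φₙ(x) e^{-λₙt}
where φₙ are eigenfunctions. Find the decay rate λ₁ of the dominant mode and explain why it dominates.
Eigenvalues: λₙ = 4n²π²/3.1².
First three modes:
  n=1: λ₁ = 4π²/3.1² ≈ 4.108
  n=2: λ₂ = 16π²/3.1² ≈ 16.432 (4× faster decay)
  n=3: λ₃ = 36π²/3.1² ≈ 36.973 (9× faster decay)
As t → ∞, higher modes decay exponentially faster. The n=1 mode dominates: u ~ c₁ sin(πx/3.1) e^{-λ₁t}.
Decay rate: λ₁ = 4π²/3.1² ≈ 4.108.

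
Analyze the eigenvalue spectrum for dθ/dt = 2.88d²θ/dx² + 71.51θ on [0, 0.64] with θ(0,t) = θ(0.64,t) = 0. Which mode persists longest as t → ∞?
Eigenvalues: λₙ = 2.88n²π²/0.64² - 71.51.
First three modes:
  n=1: λ₁ = 2.88π²/0.64² - 71.51 ≈ -2.114
  n=2: λ₂ = 11.52π²/0.64² - 71.51 ≈ 206.073
  n=3: λ₃ = 25.92π²/0.64² - 71.51 ≈ 553.051
Since 2.88π²/0.64² ≈ 69.396 < 71.51, λ₁ < 0.
The n=1 mode grows fastest (−λₙ is largest for n=1) → dominates.
Asymptotic: θ ~ c₁ sin(πx/0.64) e^{2.114t} (exponential growth at rate −λ₁ ≈ 2.114).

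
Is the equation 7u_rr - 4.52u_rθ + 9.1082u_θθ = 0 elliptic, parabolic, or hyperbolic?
Computing B² - 4AC with A = 7, B = -4.52, C = 9.1082: discriminant = -234.5992 (negative). Answer: elliptic.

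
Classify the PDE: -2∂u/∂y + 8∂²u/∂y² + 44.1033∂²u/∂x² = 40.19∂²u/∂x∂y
Rewriting in standard form: 44.1033∂²u/∂x² - 40.19∂²u/∂x∂y + 8∂²u/∂y² - 2∂u/∂y = 0. A = 44.1033, B = -40.19, C = 8. Discriminant B² - 4AC = 203.9305. Since 203.9305 > 0, hyperbolic.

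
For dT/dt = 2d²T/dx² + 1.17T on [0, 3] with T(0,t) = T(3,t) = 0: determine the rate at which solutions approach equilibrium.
Eigenvalues: λₙ = 2n²π²/3² - 1.17.
First three modes:
  n=1: λ₁ = 2π²/3² - 1.17 ≈ 1.023
  n=2: λ₂ = 8π²/3² - 1.17 ≈ 7.603
  n=3: λ₃ = 18π²/3² - 1.17 ≈ 18.569
Since 2π²/3² ≈ 2.193 > 1.17, all λₙ > 0.
The n=1 mode decays slowest → dominates as t → ∞.
Asymptotic: T ~ c₁ sin(πx/3) e^{-λ₁t} with decay rate λ₁ ≈ 1.023.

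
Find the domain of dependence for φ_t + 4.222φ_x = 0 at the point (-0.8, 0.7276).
A single point: x = -3.8719272. The characteristic through (-0.8, 0.7276) is x - 4.222t = const, so x = -0.8 - 4.222·0.7276 = -3.8719272.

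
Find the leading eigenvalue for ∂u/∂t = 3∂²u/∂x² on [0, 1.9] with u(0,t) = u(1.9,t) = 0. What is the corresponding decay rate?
Eigenvalues: λₙ = 3n²π²/1.9².
First three modes:
  n=1: λ₁ = 3π²/1.9² ≈ 8.202
  n=2: λ₂ = 12π²/1.9² ≈ 32.808 (4× faster decay)
  n=3: λ₃ = 27π²/1.9² ≈ 73.817 (9× faster decay)
As t → ∞, higher modes decay exponentially faster. The n=1 mode dominates: u ~ c₁ sin(πx/1.9) e^{-λ₁t}.
Decay rate: λ₁ = 3π²/1.9² ≈ 8.202.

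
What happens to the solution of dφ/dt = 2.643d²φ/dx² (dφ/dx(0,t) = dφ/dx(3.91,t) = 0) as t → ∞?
φ → constant (steady state). Heat is conserved (no flux at boundaries); solution approaches the spatial average.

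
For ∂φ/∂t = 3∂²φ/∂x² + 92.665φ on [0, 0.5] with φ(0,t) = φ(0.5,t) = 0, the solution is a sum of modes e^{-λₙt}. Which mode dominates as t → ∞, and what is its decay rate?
Eigenvalues: λₙ = 3n²π²/0.5² - 92.665.
First three modes:
  n=1: λ₁ = 3π²/0.5² - 92.665 ≈ 25.77
  n=2: λ₂ = 12π²/0.5² - 92.665 ≈ 381.076
  n=3: λ₃ = 27π²/0.5² - 92.665 ≈ 973.252
Since 3π²/0.5² ≈ 118.435 > 92.665, all λₙ > 0.
The n=1 mode decays slowest → dominates as t → ∞.
Asymptotic: φ ~ c₁ sin(πx/0.5) e^{-λ₁t} with decay rate λ₁ ≈ 25.77.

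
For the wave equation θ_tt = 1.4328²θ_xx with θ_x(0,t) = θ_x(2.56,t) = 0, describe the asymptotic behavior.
θ oscillates about a mean that drifts linearly in t (generically unbounded; no decay). There is no damping, so the nonconstant modes persist as standing waves (energy conserved, no decay). But with Neumann conditions at both ends the constant mode has eigenvalue 0: the spatial mean M(t) of θ satisfies M'' = 0, so M(t) = M(0) + M'(0)·t. Unless the initial velocity has zero mean (∫θ_t(x,0)dx = 0), the solution grows linearly in t (unbounded, though not exponentially); if it does have zero mean, the solution stays bounded and simply oscillates.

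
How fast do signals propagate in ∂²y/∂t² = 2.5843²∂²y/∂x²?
Speed = 2.5843. Information travels along characteristics x = x₀ ± 2.5843t.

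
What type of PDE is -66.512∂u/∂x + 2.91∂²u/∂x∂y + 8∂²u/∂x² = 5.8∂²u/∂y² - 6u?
Rewriting in standard form: 8∂²u/∂x² + 2.91∂²u/∂x∂y - 5.8∂²u/∂y² - 66.512∂u/∂x + 6u = 0. With A = 8, B = 2.91, C = -5.8, the discriminant is 194.0681. This is a hyperbolic PDE.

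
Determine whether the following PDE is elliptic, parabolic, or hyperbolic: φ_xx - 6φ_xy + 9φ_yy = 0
Coefficients: A = 1, B = -6, C = 9. B² - 4AC = 0, which is zero, so the equation is parabolic.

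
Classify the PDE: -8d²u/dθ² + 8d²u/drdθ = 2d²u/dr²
Rewriting in standard form: -2d²u/dr² + 8d²u/drdθ - 8d²u/dθ² = 0. A = -2, B = 8, C = -8. Discriminant B² - 4AC = 0. Since 0 = 0, parabolic.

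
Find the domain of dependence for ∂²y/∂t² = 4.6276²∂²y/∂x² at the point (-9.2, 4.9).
Domain of dependence: [-31.87524, 13.47524]. Signals travel at speed 4.6276, so data within |x - -9.2| ≤ 4.6276·4.9 = 22.67524 can reach the point.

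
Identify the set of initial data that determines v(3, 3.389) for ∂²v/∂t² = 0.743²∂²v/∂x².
Domain of dependence: [0.481973, 5.518027]. Signals travel at speed 0.743, so data within |x - 3| ≤ 0.743·3.389 = 2.518027 can reach the point.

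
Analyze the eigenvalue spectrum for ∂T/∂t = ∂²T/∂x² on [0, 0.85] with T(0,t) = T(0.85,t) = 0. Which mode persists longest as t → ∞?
Eigenvalues: λₙ = n²π²/0.85².
First three modes:
  n=1: λ₁ = π²/0.85² ≈ 13.66
  n=2: λ₂ = 4π²/0.85² ≈ 54.641 (4× faster decay)
  n=3: λ₃ = 9π²/0.85² ≈ 122.943 (9× faster decay)
As t → ∞, higher modes decay exponentially faster. The n=1 mode dominates: T ~ c₁ sin(πx/0.85) e^{-λ₁t}.
Decay rate: λ₁ = π²/0.85² ≈ 13.66.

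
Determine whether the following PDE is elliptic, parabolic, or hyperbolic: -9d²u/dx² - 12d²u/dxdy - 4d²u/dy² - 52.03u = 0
Coefficients: A = -9, B = -12, C = -4. B² - 4AC = 0, which is zero, so the equation is parabolic.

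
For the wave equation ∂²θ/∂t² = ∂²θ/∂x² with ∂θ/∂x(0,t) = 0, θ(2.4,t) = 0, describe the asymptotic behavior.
θ oscillates (no decay). Energy is conserved; the solution oscillates indefinitely as standing waves.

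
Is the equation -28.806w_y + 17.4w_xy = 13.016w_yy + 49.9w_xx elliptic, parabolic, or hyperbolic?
Rewriting in standard form: -49.9w_xx + 17.4w_xy - 13.016w_yy - 28.806w_y = 0. Computing B² - 4AC with A = -49.9, B = 17.4, C = -13.016: discriminant = -2295.2336 (negative). Answer: elliptic.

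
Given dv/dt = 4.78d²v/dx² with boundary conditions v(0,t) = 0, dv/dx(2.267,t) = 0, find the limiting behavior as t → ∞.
v → 0. Heat escapes through the Dirichlet boundary.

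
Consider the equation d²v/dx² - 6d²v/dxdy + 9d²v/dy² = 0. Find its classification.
Parabolic. (A = 1, B = -6, C = 9 gives B² - 4AC = 0.)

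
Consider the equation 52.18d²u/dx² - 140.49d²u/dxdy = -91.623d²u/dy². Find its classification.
Rewriting in standard form: 52.18d²u/dx² - 140.49d²u/dxdy + 91.623d²u/dy² = 0. Hyperbolic. (A = 52.18, B = -140.49, C = 91.623 gives B² - 4AC = 613.88754.)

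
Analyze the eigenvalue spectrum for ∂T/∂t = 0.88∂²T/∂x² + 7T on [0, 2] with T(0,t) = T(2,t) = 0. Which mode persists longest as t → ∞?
Eigenvalues: λₙ = 0.88n²π²/2² - 7.
First three modes:
  n=1: λ₁ = 0.88π²/2² - 7 ≈ -4.829
  n=2: λ₂ = 3.52π²/2² - 7 ≈ 1.685
  n=3: λ₃ = 7.92π²/2² - 7 ≈ 12.542
Since 0.88π²/2² ≈ 2.171 < 7, λ₁ < 0.
The n=1 mode grows fastest (−λₙ is largest for n=1) → dominates.
Asymptotic: T ~ c₁ sin(πx/2) e^{4.829t} (exponential growth at rate −λ₁ ≈ 4.829).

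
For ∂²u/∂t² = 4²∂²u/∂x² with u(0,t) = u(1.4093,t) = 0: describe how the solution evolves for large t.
u oscillates (no decay). Energy is conserved; the solution oscillates indefinitely as standing waves.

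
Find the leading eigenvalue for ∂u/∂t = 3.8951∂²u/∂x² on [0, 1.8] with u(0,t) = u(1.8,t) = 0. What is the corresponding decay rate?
Eigenvalues: λₙ = 3.8951n²π²/1.8².
First three modes:
  n=1: λ₁ = 3.8951π²/1.8² ≈ 11.865
  n=2: λ₂ = 15.5804π²/1.8² ≈ 47.461 (4× faster decay)
  n=3: λ₃ = 35.0559π²/1.8² ≈ 106.786 (9× faster decay)
As t → ∞, higher modes decay exponentially faster. The n=1 mode dominates: u ~ c₁ sin(πx/1.8) e^{-λ₁t}.
Decay rate: λ₁ = 3.8951π²/1.8² ≈ 11.865.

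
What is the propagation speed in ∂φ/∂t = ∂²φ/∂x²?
Infinite. The heat equation is parabolic, not hyperbolic, so disturbances propagate instantly.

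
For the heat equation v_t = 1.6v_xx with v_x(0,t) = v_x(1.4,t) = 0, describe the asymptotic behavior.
v → constant (steady state). Heat is conserved (no flux at boundaries); solution approaches the spatial average.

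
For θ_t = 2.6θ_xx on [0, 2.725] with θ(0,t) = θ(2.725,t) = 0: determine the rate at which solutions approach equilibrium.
Eigenvalues: λₙ = 2.6n²π²/2.725².
First three modes:
  n=1: λ₁ = 2.6π²/2.725² ≈ 3.456
  n=2: λ₂ = 10.4π²/2.725² ≈ 13.823 (4× faster decay)
  n=3: λ₃ = 23.4π²/2.725² ≈ 31.102 (9× faster decay)
As t → ∞, higher modes decay exponentially faster. The n=1 mode dominates: θ ~ c₁ sin(πx/2.725) e^{-λ₁t}.
Decay rate: λ₁ = 2.6π²/2.725² ≈ 3.456.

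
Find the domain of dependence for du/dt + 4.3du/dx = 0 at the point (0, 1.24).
A single point: x = -5.332. The characteristic through (0, 1.24) is x - 4.3t = const, so x = 0 - 4.3·1.24 = -5.332.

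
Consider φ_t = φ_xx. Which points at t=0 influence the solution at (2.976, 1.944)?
The entire real line. The heat equation has infinite propagation speed: any initial disturbance instantly affects all points (though exponentially small far away).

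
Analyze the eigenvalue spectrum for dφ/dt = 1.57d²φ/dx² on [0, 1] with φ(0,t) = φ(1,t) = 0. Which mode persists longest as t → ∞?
Eigenvalues: λₙ = 1.57n²π².
First three modes:
  n=1: λ₁ = 1.57π² ≈ 15.495
  n=2: λ₂ = 6.28π² ≈ 61.981 (4× faster decay)
  n=3: λ₃ = 14.13π² ≈ 139.458 (9× faster decay)
As t → ∞, higher modes decay exponentially faster. The n=1 mode dominates: φ ~ c₁ sin(πx) e^{-λ₁t}.
Decay rate: λ₁ = 1.57π² ≈ 15.495.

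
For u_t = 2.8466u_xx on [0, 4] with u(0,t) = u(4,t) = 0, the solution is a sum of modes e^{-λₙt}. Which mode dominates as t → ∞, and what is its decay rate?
Eigenvalues: λₙ = 2.8466n²π²/4².
First three modes:
  n=1: λ₁ = 2.8466π²/4² ≈ 1.756
  n=2: λ₂ = 11.3864π²/4² ≈ 7.024 (4× faster decay)
  n=3: λ₃ = 25.6194π²/4² ≈ 15.803 (9× faster decay)
As t → ∞, higher modes decay exponentially faster. The n=1 mode dominates: u ~ c₁ sin(πx/4) e^{-λ₁t}.
Decay rate: λ₁ = 2.8466π²/4² ≈ 1.756.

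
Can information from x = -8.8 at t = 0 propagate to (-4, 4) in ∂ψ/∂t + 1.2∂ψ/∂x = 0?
Yes. The characteristic through (-4, 4) passes through x = -8.8.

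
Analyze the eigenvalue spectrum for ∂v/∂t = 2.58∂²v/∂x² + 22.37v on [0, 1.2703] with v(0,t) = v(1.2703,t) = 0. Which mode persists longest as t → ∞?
Eigenvalues: λₙ = 2.58n²π²/1.2703² - 22.37.
First three modes:
  n=1: λ₁ = 2.58π²/1.2703² - 22.37 ≈ -6.59
  n=2: λ₂ = 10.32π²/1.2703² - 22.37 ≈ 40.75
  n=3: λ₃ = 23.22π²/1.2703² - 22.37 ≈ 119.65
Since 2.58π²/1.2703² ≈ 15.78 < 22.37, λ₁ < 0.
The n=1 mode grows fastest (−λₙ is largest for n=1) → dominates.
Asymptotic: v ~ c₁ sin(πx/1.2703) e^{6.59t} (exponential growth at rate −λ₁ ≈ 6.59).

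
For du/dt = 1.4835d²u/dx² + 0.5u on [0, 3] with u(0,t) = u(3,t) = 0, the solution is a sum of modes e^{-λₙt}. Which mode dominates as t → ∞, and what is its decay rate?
Eigenvalues: λₙ = 1.4835n²π²/3² - 0.5.
First three modes:
  n=1: λ₁ = 1.4835π²/3² - 0.5 ≈ 1.127
  n=2: λ₂ = 5.934π²/3² - 0.5 ≈ 6.007
  n=3: λ₃ = 13.3515π²/3² - 0.5 ≈ 14.142
Since 1.4835π²/3² ≈ 1.627 > 0.5, all λₙ > 0.
The n=1 mode decays slowest → dominates as t → ∞.
Asymptotic: u ~ c₁ sin(πx/3) e^{-λ₁t} with decay rate λ₁ ≈ 1.127.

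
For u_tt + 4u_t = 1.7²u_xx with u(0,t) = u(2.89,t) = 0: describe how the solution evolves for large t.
u → 0. Damping (γ=4) dissipates energy; oscillations decay exponentially.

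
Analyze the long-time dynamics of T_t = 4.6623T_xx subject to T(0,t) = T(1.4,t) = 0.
Long-time behavior: T → 0. Heat diffuses out through both boundaries.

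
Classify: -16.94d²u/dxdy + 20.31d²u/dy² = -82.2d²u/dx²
Rewriting in standard form: 82.2d²u/dx² - 16.94d²u/dxdy + 20.31d²u/dy² = 0. Elliptic (discriminant = -6390.9644).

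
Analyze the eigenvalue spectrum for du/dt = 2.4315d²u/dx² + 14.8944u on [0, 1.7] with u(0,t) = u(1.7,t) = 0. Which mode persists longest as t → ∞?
Eigenvalues: λₙ = 2.4315n²π²/1.7² - 14.8944.
First three modes:
  n=1: λ₁ = 2.4315π²/1.7² - 14.8944 ≈ -6.591
  n=2: λ₂ = 9.726π²/1.7² - 14.8944 ≈ 18.321
  n=3: λ₃ = 21.8835π²/1.7² - 14.8944 ≈ 59.84
Since 2.4315π²/1.7² ≈ 8.304 < 14.8944, λ₁ < 0.
The n=1 mode grows fastest (−λₙ is largest for n=1) → dominates.
Asymptotic: u ~ c₁ sin(πx/1.7) e^{6.591t} (exponential growth at rate −λ₁ ≈ 6.591).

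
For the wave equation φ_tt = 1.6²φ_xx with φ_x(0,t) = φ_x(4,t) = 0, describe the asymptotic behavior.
φ oscillates about a mean that drifts linearly in t (generically unbounded; no decay). There is no damping, so the nonconstant modes persist as standing waves (energy conserved, no decay). But with Neumann conditions at both ends the constant mode has eigenvalue 0: the spatial mean M(t) of φ satisfies M'' = 0, so M(t) = M(0) + M'(0)·t. Unless the initial velocity has zero mean (∫φ_t(x,0)dx = 0), the solution grows linearly in t (unbounded, though not exponentially); if it does have zero mean, the solution stays bounded and simply oscillates.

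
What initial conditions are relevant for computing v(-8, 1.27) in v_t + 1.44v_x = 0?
A single point: x = -9.8288. The characteristic through (-8, 1.27) is x - 1.44t = const, so x = -8 - 1.44·1.27 = -9.8288.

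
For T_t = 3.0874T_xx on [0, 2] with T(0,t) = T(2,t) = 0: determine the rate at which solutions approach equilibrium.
Eigenvalues: λₙ = 3.0874n²π²/2².
First three modes:
  n=1: λ₁ = 3.0874π²/2² ≈ 7.618
  n=2: λ₂ = 12.3496π²/2² ≈ 30.471 (4× faster decay)
  n=3: λ₃ = 27.7866π²/2² ≈ 68.561 (9× faster decay)
As t → ∞, higher modes decay exponentially faster. The n=1 mode dominates: T ~ c₁ sin(πx/2) e^{-λ₁t}.
Decay rate: λ₁ = 3.0874π²/2² ≈ 7.618.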